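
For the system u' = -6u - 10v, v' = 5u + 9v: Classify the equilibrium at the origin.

saddle

A = [[-6,-10],[5,9]]; det(A-λI) = λ^2 - 3λ - 4.
λ = 4, -1: opposite signs.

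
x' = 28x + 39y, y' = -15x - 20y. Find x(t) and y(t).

x(t) = -3C_1e^(4t)sin(3t) - 2C_1e^(4t)cos(3t) - 2C_2e^(4t)sin(3t) + 3C_2e^(4t)cos(3t), y(t) = 2C_1e^(4t)sin(3t) + C_1e^(4t)cos(3t) + C_2e^(4t)sin(3t) - 2C_2e^(4t)cos(3t)

Coefficient matrix A = [[28, 39], [-15, -20]].
Characteristic polynomial det(A - λI) = λ^2 - 8λ + 25 = 0.
Eigenvalues λ = 4 ± 3i (complex conjugate pair).
For λ=4+3i: an eigenvector is (-2,1) - i(-3,2) = (-2 + 3i, 1 - 2i).
A real fundamental pair from Re and Im of e^((4+3i)t)v: X_1 = e^(4t)(cos(3t)·(-2,1) + sin(3t)·(-3,2)), X_2 = e^(4t)(sin(3t)·(-2,1) - cos(3t)·(-3,2)).
General solution: C_1X_1 + C_2X_2.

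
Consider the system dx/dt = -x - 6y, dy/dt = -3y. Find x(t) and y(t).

x(t) = K_1e^(-t) + 3K_2e^(-3t), y(t) = K_2e^(-3t)

Coefficient matrix A = [[-1, -6], [0, -3]].
Characteristic polynomial det(A - λI) = λ^2 + 4λ + 3 = 0.
Eigenvalues λ = -1, -3.
For λ=-1: (A-λI) row 1 is [0, -6], so an eigenvector is (1, 0).
For λ=-3: (A-λI) row 1 is [2, -6], so an eigenvector is (3, 1).
General solution: K_1e^(-t)(1,0) + K_2e^(-3t)(3,1).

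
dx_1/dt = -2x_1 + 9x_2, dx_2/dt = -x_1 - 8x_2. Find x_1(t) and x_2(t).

x_1(t) = -3c_1e^(-5t) - 3c_2te^(-5t) - c_2e^(-5t), x_2(t) = c_1e^(-5t) + c_2te^(-5t)

Coefficient matrix A = [[-2, 9], [-1, -8]].
Characteristic polynomial det(A - λI) = λ^2 + 10λ + 25 = 0.
Single eigenvalue λ = -5 with algebraic multiplicity 2.
Eigenvector v = (-3,1); generalized eigenvector w with (A-λI)w=v is (-1,0).
General solution: e^(-5t)[c_1·v + c_2·(t·v + w)].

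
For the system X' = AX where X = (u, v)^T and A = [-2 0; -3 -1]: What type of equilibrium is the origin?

stable node

A = [[-2,0],[-3,-1]]; det(A-λI) = λ^2 + 3λ + 2.
λ = -1, -2: both negative.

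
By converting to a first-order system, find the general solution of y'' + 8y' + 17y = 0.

y(t) = c_1e^(-4t)cos(t) + c_2e^(-4t)sin(t)

Let x_1 = y, x_2 = y'. Then x_1' = x_2 and x_2' = -17x_1 - 8x_2.
A = [[0,1],[-17,-8]]; det(A-λI) = λ^2 + 8λ + 17.
Eigenvalues λ = -4 ± i.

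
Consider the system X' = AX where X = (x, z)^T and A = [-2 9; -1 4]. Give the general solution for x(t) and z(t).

Coefficient matrix A = [[-2, 9], [-1, 4]].
Characteristic polynomial det(A - λI) = λ^2 - 2λ + 1 = 0.
Single eigenvalue λ = 1 with algebraic multiplicity 2.
Eigenvector v = (3,1); generalized eigenvector w with (A-λI)w=v is (-1,0).
General solution: e^(t)[K_1·v + K_2·(t·v + w)].

x(t) = 3K_1e^(t) + 3K_2te^(t) - K_2e^(t), z(t) = K_1e^(t) + K_2te^(t)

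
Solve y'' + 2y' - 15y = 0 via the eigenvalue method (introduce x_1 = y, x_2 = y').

Let x_1 = y, x_2 = y'. Then x_1' = x_2 and x_2' = 15x_1 - 2x_2.
A = [[0,1],[15,-2]]; det(A-λI) = λ^2 + 2λ - 15.
Eigenvalues λ = -5, 3 with eigenvectors (1,-5), (1,3).

y(t) = K_1e^(-5t) + K_2e^(3t)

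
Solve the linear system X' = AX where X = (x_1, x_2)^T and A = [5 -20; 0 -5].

x_1(t) = C_1e^(5t) - 2C_2e^(-5t), x_2(t) = -C_2e^(-5t)

Coefficient matrix A = [[5, -20], [0, -5]].
Characteristic polynomial det(A - λI) = λ^2 - 25 = 0.
Eigenvalues λ = 5, -5.
For λ=5: (A-λI) row 1 is [0, -20], so an eigenvector is (1, 0).
For λ=-5: (A-λI) row 1 is [10, -20], so an eigenvector is (-2, -1).
General solution: C_1e^(5t)(1,0) + C_2e^(-5t)(-2,-1).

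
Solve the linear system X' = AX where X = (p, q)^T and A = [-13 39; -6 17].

Coefficient matrix A = [[-13, 39], [-6, 17]].
Characteristic polynomial det(A - λI) = λ^2 - 4λ + 13 = 0.
Eigenvalues λ = 2 ± 3i (complex conjugate pair).
For λ=2+3i: an eigenvector is (3,1) - i(-2,-1) = (3 + 2i, 1 + i).
A real fundamental pair from Re and Im of e^((2+3i)t)v: X_1 = e^(2t)(cos(3t)·(3,1) + sin(3t)·(-2,-1)), X_2 = e^(2t)(sin(3t)·(3,1) - cos(3t)·(-2,-1)).
General solution: c_1X_1 + c_2X_2.

p(t) = -2c_1e^(2t)sin(3t) + 3c_1e^(2t)cos(3t) + 3c_2e^(2t)sin(3t) + 2c_2e^(2t)cos(3t), q(t) = -c_1e^(2t)sin(3t) + c_1e^(2t)cos(3t) + c_2e^(2t)sin(3t) + c_2e^(2t)cos(3t)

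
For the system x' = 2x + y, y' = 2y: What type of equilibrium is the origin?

unstable improper node

A = [[2,1],[0,2]]; det(A-λI) = λ^2 - 4λ + 4.
repeated λ = 2 with a single eigenvector.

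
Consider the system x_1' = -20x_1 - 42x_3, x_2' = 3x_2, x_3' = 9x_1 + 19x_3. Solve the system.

x_1(t) = 7C_2e^(-2t) - 2C_3e^(t), x_2(t) = C_1e^(3t), x_3(t) = -3C_2e^(-2t) + C_3e^(t)

Coefficient matrix A = [[-20, 0, -42], [0, 3, 0], [9, 0, 19]].
det(A - λI) = 0 gives eigenvalues λ = 3, -2, 1.
For λ=3: eigenvector (0,1,0).
For λ=-2: eigenvector (7,0,-3).
For λ=1: eigenvector (-2,0,1).
General solution: C_1e^(3t)(0,1,0) + C_2e^(-2t)(7,0,-3) + C_3e^(t)(-2,0,1).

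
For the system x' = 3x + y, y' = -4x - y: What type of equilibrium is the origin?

A = [[3,1],[-4,-1]]; det(A-λI) = λ^2 - 2λ + 1.
repeated λ = 1 with a single eigenvector.

unstable improper node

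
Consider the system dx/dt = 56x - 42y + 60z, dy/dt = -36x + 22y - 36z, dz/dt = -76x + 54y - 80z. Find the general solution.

Coefficient matrix A = [[56, -42, 60], [-36, 22, -36], [-76, 54, -80]].
det(A - λI) = 0 gives eigenvalues λ = 4, -4, -2.
For λ=4: eigenvector (3,-2,-4).
For λ=-4: eigenvector (-1,0,1).
For λ=-2: eigenvector (-3,3,5).
General solution: K_1e^(4t)(3,-2,-4) + K_2e^(-4t)(-1,0,1) + K_3e^(-2t)(-3,3,5).

x(t) = 3K_1e^(4t) - K_2e^(-4t) - 3K_3e^(-2t), y(t) = -2K_1e^(4t) + 3K_3e^(-2t), z(t) = -4K_1e^(4t) + K_2e^(-4t) + 5K_3e^(-2t)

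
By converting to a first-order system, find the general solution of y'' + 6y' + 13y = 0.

Let x_1 = y, x_2 = y'. Then x_1' = x_2 and x_2' = -13x_1 - 6x_2.
A = [[0,1],[-13,-6]]; det(A-λI) = λ^2 + 6λ + 13.
Eigenvalues λ = -3 ± 2i.

y(t) = c_1e^(-3t)cos(2t) + c_2e^(-3t)sin(2t)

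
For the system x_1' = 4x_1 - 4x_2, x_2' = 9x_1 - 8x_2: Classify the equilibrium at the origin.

stable improper node

A = [[4,-4],[9,-8]]; det(A-λI) = λ^2 + 4λ + 4.
repeated λ = -2 with a single eigenvector.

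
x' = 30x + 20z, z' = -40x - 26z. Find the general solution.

Coefficient matrix A = [[30, 20], [-40, -26]].
Characteristic polynomial det(A - λI) = λ^2 - 4λ + 20 = 0.
Eigenvalues λ = 2 ± 4i (complex conjugate pair).
For λ=2+4i: an eigenvector is (1,-1) - i(2,-3) = (1 - 2i, -1 + 3i).
A real fundamental pair from Re and Im of e^((2+4i)t)v: X_1 = e^(2t)(cos(4t)·(1,-1) + sin(4t)·(2,-3)), X_2 = e^(2t)(sin(4t)·(1,-1) - cos(4t)·(2,-3)).
General solution: c_1X_1 + c_2X_2.

x(t) = 2c_1e^(2t)sin(4t) + c_1e^(2t)cos(4t) + c_2e^(2t)sin(4t) - 2c_2e^(2t)cos(4t), z(t) = -3c_1e^(2t)sin(4t) - c_1e^(2t)cos(4t) - c_2e^(2t)sin(4t) + 3c_2e^(2t)cos(4t)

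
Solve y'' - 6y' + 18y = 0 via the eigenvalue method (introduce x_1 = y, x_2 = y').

Let x_1 = y, x_2 = y'. Then x_1' = x_2 and x_2' = -18x_1 + 6x_2.
A = [[0,1],[-18,6]]; det(A-λI) = λ^2 - 6λ + 18.
Eigenvalues λ = 3 ± 3i.

y(t) = c_1e^(3t)cos(3t) + c_2e^(3t)sin(3t)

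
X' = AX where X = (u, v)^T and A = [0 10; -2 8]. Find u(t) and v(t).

u(t) = -2C_1e^(4t)sin(2t) + C_1e^(4t)cos(2t) + C_2e^(4t)sin(2t) + 2C_2e^(4t)cos(2t), v(t) = -C_1e^(4t)sin(2t) + C_2e^(4t)cos(2t)

Coefficient matrix A = [[0, 10], [-2, 8]].
Characteristic polynomial det(A - λI) = λ^2 - 8λ + 20 = 0.
Eigenvalues λ = 4 ± 2i (complex conjugate pair).
For λ=4+2i: an eigenvector is (1,0) - i(-2,-1) = (1 + 2i, 0 + i).
A real fundamental pair from Re and Im of e^((4+2i)t)v: X_1 = e^(4t)(cos(2t)·(1,0) + sin(2t)·(-2,-1)), X_2 = e^(4t)(sin(2t)·(1,0) - cos(2t)·(-2,-1)).
General solution: C_1X_1 + C_2X_2.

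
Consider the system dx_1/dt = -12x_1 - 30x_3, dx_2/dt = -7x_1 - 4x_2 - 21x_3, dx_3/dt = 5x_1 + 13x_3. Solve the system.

x_1(t) = 3c_1e^(-2t) - 2c_3e^(3t), x_2(t) = c_2e^(-4t) - c_3e^(3t), x_3(t) = -c_1e^(-2t) + c_3e^(3t)

Coefficient matrix A = [[-12, 0, -30], [-7, -4, -21], [5, 0, 13]].
det(A - λI) = 0 gives eigenvalues λ = -2, -4, 3.
For λ=-2: eigenvector (3,0,-1).
For λ=-4: eigenvector (0,1,0).
For λ=3: eigenvector (-2,-1,1).
General solution: c_1e^(-2t)(3,0,-1) + c_2e^(-4t)(0,1,0) + c_3e^(3t)(-2,-1,1).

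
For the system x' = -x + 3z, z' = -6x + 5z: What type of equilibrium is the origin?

A = [[-1,3],[-6,5]]; det(A-λI) = λ^2 - 4λ + 13.
λ = 2 ± 3i: positive real part.

unstable spiral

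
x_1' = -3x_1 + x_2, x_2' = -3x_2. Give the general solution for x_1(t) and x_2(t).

Coefficient matrix A = [[-3, 1], [0, -3]].
Characteristic polynomial det(A - λI) = λ^2 + 6λ + 9 = 0.
Single eigenvalue λ = -3 with algebraic multiplicity 2.
Eigenvector v = (1,0); generalized eigenvector w with (A-λI)w=v is (3,1).
General solution: e^(-3t)[C_1·v + C_2·(t·v + w)].

x_1(t) = C_1e^(-3t) + C_2te^(-3t) + 3C_2e^(-3t), x_2(t) = C_2e^(-3t)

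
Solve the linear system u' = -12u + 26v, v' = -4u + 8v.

Coefficient matrix A = [[-12, 26], [-4, 8]].
Characteristic polynomial det(A - λI) = λ^2 + 4λ + 8 = 0.
Eigenvalues λ = -2 ± 2i (complex conjugate pair).
For λ=-2+2i: an eigenvector is (-3,-1) - i(2,1) = (-3 - 2i, -1 - i).
A real fundamental pair from Re and Im of e^((-2+2i)t)v: X_1 = e^(-2t)(cos(2t)·(-3,-1) + sin(2t)·(2,1)), X_2 = e^(-2t)(sin(2t)·(-3,-1) - cos(2t)·(2,1)).
General solution: K_1X_1 + K_2X_2.

u(t) = 2K_1e^(-2t)sin(2t) - 3K_1e^(-2t)cos(2t) - 3K_2e^(-2t)sin(2t) - 2K_2e^(-2t)cos(2t), v(t) = K_1e^(-2t)sin(2t) - K_1e^(-2t)cos(2t) - K_2e^(-2t)sin(2t) - K_2e^(-2t)cos(2t)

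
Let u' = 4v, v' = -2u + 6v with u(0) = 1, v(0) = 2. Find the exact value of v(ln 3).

234

A = [[0,4],[-2,6]]; eigenvalues λ = 4, 2.
Eigenvectors: (-1,-1) for λ=4, (-2,-1) for λ=2.
From the initial condition, c_1 = -3, c_2 = 1.
v(ln 3) = (-3)(3^4)(-1) + (1)(3^2)(-1) = 234.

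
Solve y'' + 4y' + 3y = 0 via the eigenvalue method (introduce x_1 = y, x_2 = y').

y(t) = C_1e^(-t) + C_2e^(-3t)

Let x_1 = y, x_2 = y'. Then x_1' = x_2 and x_2' = -3x_1 - 4x_2.
A = [[0,1],[-3,-4]]; det(A-λI) = λ^2 + 4λ + 3.
Eigenvalues λ = -1, -3 with eigenvectors (1,-1), (1,-3).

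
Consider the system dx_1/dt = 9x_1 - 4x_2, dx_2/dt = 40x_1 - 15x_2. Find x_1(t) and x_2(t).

x_1(t) = -C_1e^(-3t)cos(4t) - C_2e^(-3t)sin(4t), x_2(t) = -C_1e^(-3t)sin(4t) - 3C_1e^(-3t)cos(4t) - 3C_2e^(-3t)sin(4t) + C_2e^(-3t)cos(4t)

Coefficient matrix A = [[9, -4], [40, -15]].
Characteristic polynomial det(A - λI) = λ^2 + 6λ + 25 = 0.
Eigenvalues λ = -3 ± 4i (complex conjugate pair).
For λ=-3+4i: an eigenvector is (-1,-3) - i(0,-1) = (-1, -3 + i).
A real fundamental pair from Re and Im of e^((-3+4i)t)v: X_1 = e^(-3t)(cos(4t)·(-1,-3) + sin(4t)·(0,-1)), X_2 = e^(-3t)(sin(4t)·(-1,-3) - cos(4t)·(0,-1)).
General solution: C_1X_1 + C_2X_2.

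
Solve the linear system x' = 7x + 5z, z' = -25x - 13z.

Coefficient matrix A = [[7, 5], [-25, -13]].
Characteristic polynomial det(A - λI) = λ^2 + 6λ + 34 = 0.
Eigenvalues λ = -3 ± 5i (complex conjugate pair).
For λ=-3+5i: an eigenvector is (0,-1) - i(-1,2) = (0 + i, -1 - 2i).
A real fundamental pair from Re and Im of e^((-3+5i)t)v: X_1 = e^(-3t)(cos(5t)·(0,-1) + sin(5t)·(-1,2)), X_2 = e^(-3t)(sin(5t)·(0,-1) - cos(5t)·(-1,2)).
General solution: c_1X_1 + c_2X_2.

x(t) = -c_1e^(-3t)sin(5t) + c_2e^(-3t)cos(5t), z(t) = 2c_1e^(-3t)sin(5t) - c_1e^(-3t)cos(5t) - c_2e^(-3t)sin(5t) - 2c_2e^(-3t)cos(5t)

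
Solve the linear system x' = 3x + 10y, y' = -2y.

x(t) = -c_1e^(3t) + 2c_2e^(-2t), y(t) = -c_2e^(-2t)

Coefficient matrix A = [[3, 10], [0, -2]].
Characteristic polynomial det(A - λI) = λ^2 - λ - 6 = 0.
Eigenvalues λ = 3, -2.
For λ=3: (A-λI) row 1 is [0, 10], so an eigenvector is (-1, 0).
For λ=-2: (A-λI) row 1 is [5, 10], so an eigenvector is (2, -1).
General solution: c_1e^(3t)(-1,0) + c_2e^(-2t)(2,-1).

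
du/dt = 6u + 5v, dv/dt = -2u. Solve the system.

Coefficient matrix A = [[6, 5], [-2, 0]].
Characteristic polynomial det(A - λI) = λ^2 - 6λ + 10 = 0.
Eigenvalues λ = 3 ± i (complex conjugate pair).
For λ=3+i: an eigenvector is (-2,1) - i(-1,1) = (-2 + i, 1 - i).
A real fundamental pair from Re and Im of e^((3+i)t)v: X_1 = e^(3t)(cos(t)·(-2,1) + sin(t)·(-1,1)), X_2 = e^(3t)(sin(t)·(-2,1) - cos(t)·(-1,1)).
General solution: C_1X_1 + C_2X_2.

u(t) = -C_1e^(3t)sin(t) - 2C_1e^(3t)cos(t) - 2C_2e^(3t)sin(t) + C_2e^(3t)cos(t), v(t) = C_1e^(3t)sin(t) + C_1e^(3t)cos(t) + C_2e^(3t)sin(t) - C_2e^(3t)cos(t)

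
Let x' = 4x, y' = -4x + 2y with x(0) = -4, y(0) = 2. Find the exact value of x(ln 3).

-324

A = [[4,0],[-4,2]]; eigenvalues λ = 4, 2.
Eigenvectors: (1,-2) for λ=4, (0,-1) for λ=2.
From the initial condition, c_1 = -4, c_2 = 6.
x(ln 3) = (-4)(3^4)(1) + (6)(3^2)(0) = -324.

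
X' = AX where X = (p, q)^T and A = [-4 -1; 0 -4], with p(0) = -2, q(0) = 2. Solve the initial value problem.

Coefficient matrix A = [[-4, -1], [0, -4]].
Characteristic polynomial det(A - λI) = λ^2 + 8λ + 16 = 0.
Single eigenvalue λ = -4 with algebraic multiplicity 2.
Eigenvector v = (1,0); generalized eigenvector w with (A-λI)w=v is (1,-1).
General solution: e^(-4t)[C_1·v + C_2·(t·v + w)].
Applying p(0)=-2, q(0)=2 gives C_1=0, C_2=-2.

p(t) = -2te^(-4t) - 2e^(-4t), q(t) = 2e^(-4t)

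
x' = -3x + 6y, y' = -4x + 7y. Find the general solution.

Coefficient matrix A = [[-3, 6], [-4, 7]].
Characteristic polynomial det(A - λI) = λ^2 - 4λ + 3 = 0.
Eigenvalues λ = 3, 1.
For λ=3: (A-λI) row 1 is [-6, 6], so an eigenvector is (1, 1).
For λ=1: (A-λI) row 1 is [-4, 6], so an eigenvector is (3, 2).
General solution: K_1e^(3t)(1,1) + K_2e^(t)(3,2).

x(t) = K_1e^(3t) + 3K_2e^(t), y(t) = K_1e^(3t) + 2K_2e^(t)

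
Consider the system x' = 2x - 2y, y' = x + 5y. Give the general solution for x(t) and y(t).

x(t) = -2C_1e^(3t) + C_2e^(4t), y(t) = C_1e^(3t) - C_2e^(4t)

Coefficient matrix A = [[2, -2], [1, 5]].
Characteristic polynomial det(A - λI) = λ^2 - 7λ + 12 = 0.
Eigenvalues λ = 3, 4.
For λ=3: (A-λI) row 1 is [-1, -2], so an eigenvector is (-2, 1).
For λ=4: (A-λI) row 1 is [-2, -2], so an eigenvector is (1, -1).
General solution: C_1e^(3t)(-2,1) + C_2e^(4t)(1,-1).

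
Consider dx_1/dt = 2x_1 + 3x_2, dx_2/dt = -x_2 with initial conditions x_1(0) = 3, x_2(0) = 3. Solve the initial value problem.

Coefficient matrix A = [[2, 3], [0, -1]].
Characteristic polynomial det(A - λI) = λ^2 - λ - 2 = 0.
Eigenvalues λ = -1, 2.
For λ=-1: (A-λI) row 1 is [3, 3], so an eigenvector is (-1, 1).
For λ=2: (A-λI) row 1 is [0, 3], so an eigenvector is (1, 0).
General solution: c_1e^(-t)(-1,1) + c_2e^(2t)(1,0).
Applying x_1(0)=3, x_2(0)=3 gives c_1=3, c_2=6.

x_1(t) = 6e^(2t) - 3e^(-t), x_2(t) = 3e^(-t)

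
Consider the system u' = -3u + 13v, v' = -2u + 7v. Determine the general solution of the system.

u(t) = -3c_1e^(2t)sin(t) - 2c_1e^(2t)cos(t) - 2c_2e^(2t)sin(t) + 3c_2e^(2t)cos(t), v(t) = -c_1e^(2t)sin(t) - c_1e^(2t)cos(t) - c_2e^(2t)sin(t) + c_2e^(2t)cos(t)

Coefficient matrix A = [[-3, 13], [-2, 7]].
Characteristic polynomial det(A - λI) = λ^2 - 4λ + 5 = 0.
Eigenvalues λ = 2 ± i (complex conjugate pair).
For λ=2+i: an eigenvector is (-2,-1) - i(-3,-1) = (-2 + 3i, -1 + i).
A real fundamental pair from Re and Im of e^((2+i)t)v: X_1 = e^(2t)(cos(t)·(-2,-1) + sin(t)·(-3,-1)), X_2 = e^(2t)(sin(t)·(-2,-1) - cos(t)·(-3,-1)).
General solution: c_1X_1 + c_2X_2.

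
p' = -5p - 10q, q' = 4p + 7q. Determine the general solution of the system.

p(t) = -C_1e^(t)sin(2t) + 2C_1e^(t)cos(2t) + 2C_2e^(t)sin(2t) + C_2e^(t)cos(2t), q(t) = C_1e^(t)sin(2t) - C_1e^(t)cos(2t) - C_2e^(t)sin(2t) - C_2e^(t)cos(2t)

Coefficient matrix A = [[-5, -10], [4, 7]].
Characteristic polynomial det(A - λI) = λ^2 - 2λ + 5 = 0.
Eigenvalues λ = 1 ± 2i (complex conjugate pair).
For λ=1+2i: an eigenvector is (2,-1) - i(-1,1) = (2 + i, -1 - i).
A real fundamental pair from Re and Im of e^((1+2i)t)v: X_1 = e^(t)(cos(2t)·(2,-1) + sin(2t)·(-1,1)), X_2 = e^(t)(sin(2t)·(2,-1) - cos(2t)·(-1,1)).
General solution: C_1X_1 + C_2X_2.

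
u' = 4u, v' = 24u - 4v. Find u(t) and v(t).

Coefficient matrix A = [[4, 0], [24, -4]].
Characteristic polynomial det(A - λI) = λ^2 - 16 = 0.
Eigenvalues λ = -4, 4.
For λ=-4: (A-λI) row 1 is [8, 0], so an eigenvector is (0, -1).
For λ=4: (A-λI) row 2 is [24, -8], so an eigenvector is (1, 3).
General solution: c_1e^(-4t)(0,-1) + c_2e^(4t)(1,3).

u(t) = c_2e^(4t), v(t) = -c_1e^(-4t) + 3c_2e^(4t)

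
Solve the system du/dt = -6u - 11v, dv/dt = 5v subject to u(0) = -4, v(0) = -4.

Coefficient matrix A = [[-6, -11], [0, 5]].
Characteristic polynomial det(A - λI) = λ^2 + λ - 30 = 0.
Eigenvalues λ = -6, 5.
For λ=-6: (A-λI) row 1 is [0, -11], so an eigenvector is (1, 0).
For λ=5: (A-λI) row 1 is [-11, -11], so an eigenvector is (-1, 1).
General solution: c_1e^(-6t)(1,0) + c_2e^(5t)(-1,1).
Applying u(0)=-4, v(0)=-4 gives c_1=-8, c_2=-4.

u(t) = 4e^(5t) - 8e^(-6t), v(t) = -4e^(5t)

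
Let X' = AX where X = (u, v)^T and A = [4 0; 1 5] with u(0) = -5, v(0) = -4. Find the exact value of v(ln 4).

A = [[4,0],[1,5]]; eigenvalues λ = 4, 5.
Eigenvectors: (-1,1) for λ=4, (0,-1) for λ=5.
From the initial condition, c_1 = 5, c_2 = 9.
v(ln 4) = (5)(4^4)(1) + (9)(4^5)(-1) = -7936.

-7936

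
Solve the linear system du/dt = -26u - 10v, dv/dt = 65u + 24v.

Coefficient matrix A = [[-26, -10], [65, 24]].
Characteristic polynomial det(A - λI) = λ^2 + 2λ + 26 = 0.
Eigenvalues λ = -1 ± 5i (complex conjugate pair).
For λ=-1+5i: an eigenvector is (1,-2) - i(-1,3) = (1 + i, -2 - 3i).
A real fundamental pair from Re and Im of e^((-1+5i)t)v: X_1 = e^(-t)(cos(5t)·(1,-2) + sin(5t)·(-1,3)), X_2 = e^(-t)(sin(5t)·(1,-2) - cos(5t)·(-1,3)).
General solution: C_1X_1 + C_2X_2.

u(t) = -C_1e^(-t)sin(5t) + C_1e^(-t)cos(5t) + C_2e^(-t)sin(5t) + C_2e^(-t)cos(5t), v(t) = 3C_1e^(-t)sin(5t) - 2C_1e^(-t)cos(5t) - 2C_2e^(-t)sin(5t) - 3C_2e^(-t)cos(5t)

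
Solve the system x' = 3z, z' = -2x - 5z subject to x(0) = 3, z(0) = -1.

Coefficient matrix A = [[0, 3], [-2, -5]].
Characteristic polynomial det(A - λI) = λ^2 + 5λ + 6 = 0.
Eigenvalues λ = -2, -3.
For λ=-2: (A-λI) row 1 is [2, 3], so an eigenvector is (-3, 2).
For λ=-3: (A-λI) row 1 is [3, 3], so an eigenvector is (1, -1).
General solution: K_1e^(-2t)(-3,2) + K_2e^(-3t)(1,-1).
Applying x(0)=3, z(0)=-1 gives K_1=-2, K_2=-3.

x(t) = 6e^(-2t) - 3e^(-3t), z(t) = -4e^(-2t) + 3e^(-3t)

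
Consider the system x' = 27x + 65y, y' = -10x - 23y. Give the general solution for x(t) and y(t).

Coefficient matrix A = [[27, 65], [-10, -23]].
Characteristic polynomial det(A - λI) = λ^2 - 4λ + 29 = 0.
Eigenvalues λ = 2 ± 5i (complex conjugate pair).
For λ=2+5i: an eigenvector is (2,-1) - i(-3,1) = (2 + 3i, -1 - i).
A real fundamental pair from Re and Im of e^((2+5i)t)v: X_1 = e^(2t)(cos(5t)·(2,-1) + sin(5t)·(-3,1)), X_2 = e^(2t)(sin(5t)·(2,-1) - cos(5t)·(-3,1)).
General solution: c_1X_1 + c_2X_2.

x(t) = -3c_1e^(2t)sin(5t) + 2c_1e^(2t)cos(5t) + 2c_2e^(2t)sin(5t) + 3c_2e^(2t)cos(5t), y(t) = c_1e^(2t)sin(5t) - c_1e^(2t)cos(5t) - c_2e^(2t)sin(5t) - c_2e^(2t)cos(5t)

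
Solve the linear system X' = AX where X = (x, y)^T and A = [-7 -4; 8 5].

x(t) = -K_1e^(t) + K_2e^(-3t), y(t) = 2K_1e^(t) - K_2e^(-3t)

Coefficient matrix A = [[-7, -4], [8, 5]].
Characteristic polynomial det(A - λI) = λ^2 + 2λ - 3 = 0.
Eigenvalues λ = 1, -3.
For λ=1: (A-λI) row 1 is [-8, -4], so an eigenvector is (-1, 2).
For λ=-3: (A-λI) row 1 is [-4, -4], so an eigenvector is (1, -1).
General solution: K_1e^(t)(-1,2) + K_2e^(-3t)(1,-1).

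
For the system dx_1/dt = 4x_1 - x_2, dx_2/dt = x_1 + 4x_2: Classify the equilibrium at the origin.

A = [[4,-1],[1,4]]; det(A-λI) = λ^2 - 8λ + 17.
λ = 4 ± i: positive real part.

unstable spiral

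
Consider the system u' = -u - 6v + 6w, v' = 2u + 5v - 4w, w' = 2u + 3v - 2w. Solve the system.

u(t) = C_1e^(-t) + 2C_3e^(2t), v(t) = -C_1e^(-t) + C_2e^(t), w(t) = -C_1e^(-t) + C_2e^(t) + C_3e^(2t)

Coefficient matrix A = [[-1, -6, 6], [2, 5, -4], [2, 3, -2]].
det(A - λI) = 0 gives eigenvalues λ = -1, 1, 2.
For λ=-1: eigenvector (1,-1,-1).
For λ=1: eigenvector (0,1,1).
For λ=2: eigenvector (2,0,1).
General solution: C_1e^(-t)(1,-1,-1) + C_2e^(t)(0,1,1) + C_3e^(2t)(2,0,1).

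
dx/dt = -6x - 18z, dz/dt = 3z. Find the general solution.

Coefficient matrix A = [[-6, -18], [0, 3]].
Characteristic polynomial det(A - λI) = λ^2 + 3λ - 18 = 0.
Eigenvalues λ = -6, 3.
For λ=-6: (A-λI) row 1 is [0, -18], so an eigenvector is (-1, 0).
For λ=3: (A-λI) row 1 is [-9, -18], so an eigenvector is (2, -1).
General solution: c_1e^(-6t)(-1,0) + c_2e^(3t)(2,-1).

x(t) = -c_1e^(-6t) + 2c_2e^(3t), z(t) = -c_2e^(3t)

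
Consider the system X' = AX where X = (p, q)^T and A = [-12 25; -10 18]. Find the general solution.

Coefficient matrix A = [[-12, 25], [-10, 18]].
Characteristic polynomial det(A - λI) = λ^2 - 6λ + 34 = 0.
Eigenvalues λ = 3 ± 5i (complex conjugate pair).
For λ=3+5i: an eigenvector is (1,1) - i(2,1) = (1 - 2i, 1 - i).
A real fundamental pair from Re and Im of e^((3+5i)t)v: X_1 = e^(3t)(cos(5t)·(1,1) + sin(5t)·(2,1)), X_2 = e^(3t)(sin(5t)·(1,1) - cos(5t)·(2,1)).
General solution: K_1X_1 + K_2X_2.

p(t) = 2K_1e^(3t)sin(5t) + K_1e^(3t)cos(5t) + K_2e^(3t)sin(5t) - 2K_2e^(3t)cos(5t), q(t) = K_1e^(3t)sin(5t) + K_1e^(3t)cos(5t) + K_2e^(3t)sin(5t) - K_2e^(3t)cos(5t)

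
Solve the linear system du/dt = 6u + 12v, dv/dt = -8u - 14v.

Coefficient matrix A = [[6, 12], [-8, -14]].
Characteristic polynomial det(A - λI) = λ^2 + 8λ + 12 = 0.
Eigenvalues λ = -2, -6.
For λ=-2: (A-λI) row 1 is [8, 12], so an eigenvector is (3, -2).
For λ=-6: (A-λI) row 1 is [12, 12], so an eigenvector is (1, -1).
General solution: K_1e^(-2t)(3,-2) + K_2e^(-6t)(1,-1).

u(t) = 3K_1e^(-2t) + K_2e^(-6t), v(t) = -2K_1e^(-2t) - K_2e^(-6t)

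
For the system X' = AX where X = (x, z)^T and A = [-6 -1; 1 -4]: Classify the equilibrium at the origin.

A = [[-6,-1],[1,-4]]; det(A-λI) = λ^2 + 10λ + 25.
repeated λ = -5 with a single eigenvector.

stable improper node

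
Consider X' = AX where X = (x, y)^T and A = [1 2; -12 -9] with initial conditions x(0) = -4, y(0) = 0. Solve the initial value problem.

Coefficient matrix A = [[1, 2], [-12, -9]].
Characteristic polynomial det(A - λI) = λ^2 + 8λ + 15 = 0.
Eigenvalues λ = -5, -3.
For λ=-5: (A-λI) row 1 is [6, 2], so an eigenvector is (1, -3).
For λ=-3: (A-λI) row 1 is [4, 2], so an eigenvector is (-1, 2).
General solution: c_1e^(-5t)(1,-3) + c_2e^(-3t)(-1,2).
Applying x(0)=-4, y(0)=0 gives c_1=8, c_2=12.

x(t) = -12e^(-3t) + 8e^(-5t), y(t) = 24e^(-3t) - 24e^(-5t)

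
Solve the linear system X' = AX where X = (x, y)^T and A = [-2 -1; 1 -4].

Coefficient matrix A = [[-2, -1], [1, -4]].
Characteristic polynomial det(A - λI) = λ^2 + 6λ + 9 = 0.
Single eigenvalue λ = -3 with algebraic multiplicity 2.
Eigenvector v = (1,1); generalized eigenvector w with (A-λI)w=v is (3,2).
General solution: e^(-3t)[c_1·v + c_2·(t·v + w)].

x(t) = c_1e^(-3t) + c_2te^(-3t) + 3c_2e^(-3t), y(t) = c_1e^(-3t) + c_2te^(-3t) + 2c_2e^(-3t)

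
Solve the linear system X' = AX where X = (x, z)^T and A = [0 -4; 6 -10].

Coefficient matrix A = [[0, -4], [6, -10]].
Characteristic polynomial det(A - λI) = λ^2 + 10λ + 24 = 0.
Eigenvalues λ = -4, -6.
For λ=-4: (A-λI) row 1 is [4, -4], so an eigenvector is (-1, -1).
For λ=-6: (A-λI) row 1 is [6, -4], so an eigenvector is (2, 3).
General solution: C_1e^(-4t)(-1,-1) + C_2e^(-6t)(2,3).

x(t) = -C_1e^(-4t) + 2C_2e^(-6t), z(t) = -C_1e^(-4t) + 3C_2e^(-6t)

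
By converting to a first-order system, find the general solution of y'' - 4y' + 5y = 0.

Let x_1 = y, x_2 = y'. Then x_1' = x_2 and x_2' = -5x_1 + 4x_2.
A = [[0,1],[-5,4]]; det(A-λI) = λ^2 - 4λ + 5.
Eigenvalues λ = 2 ± i.

y(t) = c_1e^(2t)cos(t) + c_2e^(2t)sin(t)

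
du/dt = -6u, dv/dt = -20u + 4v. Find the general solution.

Coefficient matrix A = [[-6, 0], [-20, 4]].
Characteristic polynomial det(A - λI) = λ^2 + 2λ - 24 = 0.
Eigenvalues λ = -6, 4.
For λ=-6: (A-λI) row 2 is [-20, 10], so an eigenvector is (1, 2).
For λ=4: (A-λI) row 1 is [-10, 0], so an eigenvector is (0, 1).
General solution: K_1e^(-6t)(1,2) + K_2e^(4t)(0,1).

u(t) = K_1e^(-6t), v(t) = 2K_1e^(-6t) + K_2e^(4t)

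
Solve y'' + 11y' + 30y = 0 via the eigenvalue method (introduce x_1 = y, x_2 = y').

y(t) = K_1e^(-5t) + K_2e^(-6t)

Let x_1 = y, x_2 = y'. Then x_1' = x_2 and x_2' = -30x_1 - 11x_2.
A = [[0,1],[-30,-11]]; det(A-λI) = λ^2 + 11λ + 30.
Eigenvalues λ = -5, -6 with eigenvectors (1,-5), (1,-6).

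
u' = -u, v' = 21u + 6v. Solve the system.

Coefficient matrix A = [[-1, 0], [21, 6]].
Characteristic polynomial det(A - λI) = λ^2 - 5λ - 6 = 0.
Eigenvalues λ = 6, -1.
For λ=6: (A-λI) row 1 is [-7, 0], so an eigenvector is (0, 1).
For λ=-1: (A-λI) row 2 is [21, 7], so an eigenvector is (-1, 3).
General solution: c_1e^(6t)(0,1) + c_2e^(-t)(-1,3).

u(t) = -c_2e^(-t), v(t) = c_1e^(6t) + 3c_2e^(-t)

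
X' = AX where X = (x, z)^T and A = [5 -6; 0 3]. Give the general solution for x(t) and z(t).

x(t) = -3C_1e^(3t) + C_2e^(5t), z(t) = -C_1e^(3t)

Coefficient matrix A = [[5, -6], [0, 3]].
Characteristic polynomial det(A - λI) = λ^2 - 8λ + 15 = 0.
Eigenvalues λ = 3, 5.
For λ=3: (A-λI) row 1 is [2, -6], so an eigenvector is (-3, -1).
For λ=5: (A-λI) row 1 is [0, -6], so an eigenvector is (1, 0).
General solution: C_1e^(3t)(-3,-1) + C_2e^(5t)(1,0).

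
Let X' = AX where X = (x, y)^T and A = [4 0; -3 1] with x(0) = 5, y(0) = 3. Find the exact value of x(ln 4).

1280

A = [[4,0],[-3,1]]; eigenvalues λ = 1, 4.
Eigenvectors: (0,-1) for λ=1, (1,-1) for λ=4.
From the initial condition, c_1 = -8, c_2 = 5.
x(ln 4) = (-8)(4^1)(0) + (5)(4^4)(1) = 1280.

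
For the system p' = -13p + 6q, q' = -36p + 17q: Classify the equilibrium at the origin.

saddle

A = [[-13,6],[-36,17]]; det(A-λI) = λ^2 - 4λ - 5.
λ = -1, 5: opposite signs.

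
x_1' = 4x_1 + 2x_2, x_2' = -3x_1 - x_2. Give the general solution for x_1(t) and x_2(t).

x_1(t) = -K_1e^(2t) + 2K_2e^(t), x_2(t) = K_1e^(2t) - 3K_2e^(t)

Coefficient matrix A = [[4, 2], [-3, -1]].
Characteristic polynomial det(A - λI) = λ^2 - 3λ + 2 = 0.
Eigenvalues λ = 2, 1.
For λ=2: (A-λI) row 1 is [2, 2], so an eigenvector is (-1, 1).
For λ=1: (A-λI) row 1 is [3, 2], so an eigenvector is (2, -3).
General solution: K_1e^(2t)(-1,1) + K_2e^(t)(2,-3).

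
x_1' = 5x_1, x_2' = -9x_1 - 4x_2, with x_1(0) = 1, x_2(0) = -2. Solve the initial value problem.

x_1(t) = e^(5t), x_2(t) = -e^(5t) - e^(-4t)

Coefficient matrix A = [[5, 0], [-9, -4]].
Characteristic polynomial det(A - λI) = λ^2 - λ - 20 = 0.
Eigenvalues λ = -4, 5.
For λ=-4: (A-λI) row 1 is [9, 0], so an eigenvector is (0, 1).
For λ=5: (A-λI) row 2 is [-9, -9], so an eigenvector is (-1, 1).
General solution: c_1e^(-4t)(0,1) + c_2e^(5t)(-1,1).
Applying x_1(0)=1, x_2(0)=-2 gives c_1=-1, c_2=-1.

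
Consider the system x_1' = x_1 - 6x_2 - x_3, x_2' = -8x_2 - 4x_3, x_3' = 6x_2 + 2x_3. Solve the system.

x_1(t) = -3c_1e^(-2t) + c_2e^(-4t) + c_3e^(t), x_2(t) = -2c_1e^(-2t) + c_2e^(-4t), x_3(t) = 3c_1e^(-2t) - c_2e^(-4t)

Coefficient matrix A = [[1, -6, -1], [0, -8, -4], [0, 6, 2]].
det(A - λI) = 0 gives eigenvalues λ = -2, -4, 1.
For λ=-2: eigenvector (-3,-2,3).
For λ=-4: eigenvector (1,1,-1).
For λ=1: eigenvector (1,0,0).
General solution: c_1e^(-2t)(-3,-2,3) + c_2e^(-4t)(1,1,-1) + c_3e^(t)(1,0,0).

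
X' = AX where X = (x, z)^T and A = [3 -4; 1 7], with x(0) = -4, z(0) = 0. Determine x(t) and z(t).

x(t) = 8te^(5t) - 4e^(5t), z(t) = -4te^(5t)

Coefficient matrix A = [[3, -4], [1, 7]].
Characteristic polynomial det(A - λI) = λ^2 - 10λ + 25 = 0.
Single eigenvalue λ = 5 with algebraic multiplicity 2.
Eigenvector v = (2,-1); generalized eigenvector w with (A-λI)w=v is (3,-2).
General solution: e^(5t)[C_1·v + C_2·(t·v + w)].
Applying x(0)=-4, z(0)=0 gives C_1=-8, C_2=4.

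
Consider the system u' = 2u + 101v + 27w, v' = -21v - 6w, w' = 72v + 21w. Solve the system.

Coefficient matrix A = [[2, 101, 27], [0, -21, -6], [0, 72, 21]].
det(A - λI) = 0 gives eigenvalues λ = 2, -3, 3.
For λ=2: eigenvector (1,0,0).
For λ=-3: eigenvector (-4,1,-3).
For λ=3: eigenvector (7,-1,4).
General solution: C_1e^(2t)(1,0,0) + C_2e^(-3t)(-4,1,-3) + C_3e^(3t)(7,-1,4).

u(t) = C_1e^(2t) - 4C_2e^(-3t) + 7C_3e^(3t), v(t) = C_2e^(-3t) - C_3e^(3t), w(t) = -3C_2e^(-3t) + 4C_3e^(3t)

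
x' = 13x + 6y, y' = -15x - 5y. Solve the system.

x(t) = -c_1e^(4t)sin(3t) + c_1e^(4t)cos(3t) + c_2e^(4t)sin(3t) + c_2e^(4t)cos(3t), y(t) = c_1e^(4t)sin(3t) - 2c_1e^(4t)cos(3t) - 2c_2e^(4t)sin(3t) - c_2e^(4t)cos(3t)

Coefficient matrix A = [[13, 6], [-15, -5]].
Characteristic polynomial det(A - λI) = λ^2 - 8λ + 25 = 0.
Eigenvalues λ = 4 ± 3i (complex conjugate pair).
For λ=4+3i: an eigenvector is (1,-2) - i(-1,1) = (1 + i, -2 - i).
A real fundamental pair from Re and Im of e^((4+3i)t)v: X_1 = e^(4t)(cos(3t)·(1,-2) + sin(3t)·(-1,1)), X_2 = e^(4t)(sin(3t)·(1,-2) - cos(3t)·(-1,1)).
General solution: c_1X_1 + c_2X_2.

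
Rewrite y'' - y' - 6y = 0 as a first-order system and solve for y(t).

y(t) = c_1e^(-2t) + c_2e^(3t)

Let x_1 = y, x_2 = y'. Then x_1' = x_2 and x_2' = 6x_1 + x_2.
A = [[0,1],[6,1]]; det(A-λI) = λ^2 - λ - 6.
Eigenvalues λ = -2, 3 with eigenvectors (1,-2), (1,3).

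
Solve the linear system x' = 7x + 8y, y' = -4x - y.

Coefficient matrix A = [[7, 8], [-4, -1]].
Characteristic polynomial det(A - λI) = λ^2 - 6λ + 25 = 0.
Eigenvalues λ = 3 ± 4i (complex conjugate pair).
For λ=3+4i: an eigenvector is (-1,0) - i(-1,1) = (-1 + i, 0 - i).
A real fundamental pair from Re and Im of e^((3+4i)t)v: X_1 = e^(3t)(cos(4t)·(-1,0) + sin(4t)·(-1,1)), X_2 = e^(3t)(sin(4t)·(-1,0) - cos(4t)·(-1,1)).
General solution: C_1X_1 + C_2X_2.

x(t) = -C_1e^(3t)sin(4t) - C_1e^(3t)cos(4t) - C_2e^(3t)sin(4t) + C_2e^(3t)cos(4t), y(t) = C_1e^(3t)sin(4t) - C_2e^(3t)cos(4t)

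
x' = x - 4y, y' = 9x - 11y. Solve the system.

Coefficient matrix A = [[1, -4], [9, -11]].
Characteristic polynomial det(A - λI) = λ^2 + 10λ + 25 = 0.
Single eigenvalue λ = -5 with algebraic multiplicity 2.
Eigenvector v = (-2,-3); generalized eigenvector w with (A-λI)w=v is (-1,-1).
General solution: e^(-5t)[C_1·v + C_2·(t·v + w)].

x(t) = -2C_1e^(-5t) - 2C_2te^(-5t) - C_2e^(-5t), y(t) = -3C_1e^(-5t) - 3C_2te^(-5t) - C_2e^(-5t)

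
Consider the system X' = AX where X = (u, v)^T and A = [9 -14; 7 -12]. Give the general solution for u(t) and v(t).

u(t) = c_1e^(-5t) - 2c_2e^(2t), v(t) = c_1e^(-5t) - c_2e^(2t)

Coefficient matrix A = [[9, -14], [7, -12]].
Characteristic polynomial det(A - λI) = λ^2 + 3λ - 10 = 0.
Eigenvalues λ = -5, 2.
For λ=-5: (A-λI) row 1 is [14, -14], so an eigenvector is (1, 1).
For λ=2: (A-λI) row 1 is [7, -14], so an eigenvector is (-2, -1).
General solution: c_1e^(-5t)(1,1) + c_2e^(2t)(-2,-1).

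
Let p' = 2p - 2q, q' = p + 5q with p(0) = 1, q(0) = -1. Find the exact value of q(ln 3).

-81

A = [[2,-2],[1,5]]; eigenvalues λ = 3, 4.
Eigenvectors: (-2,1) for λ=3, (1,-1) for λ=4.
From the initial condition, c_1 = 0, c_2 = 1.
q(ln 3) = (0)(3^3)(1) + (1)(3^4)(-1) = -81.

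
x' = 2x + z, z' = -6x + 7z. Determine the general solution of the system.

Coefficient matrix A = [[2, 1], [-6, 7]].
Characteristic polynomial det(A - λI) = λ^2 - 9λ + 20 = 0.
Eigenvalues λ = 4, 5.
For λ=4: (A-λI) row 1 is [-2, 1], so an eigenvector is (1, 2).
For λ=5: (A-λI) row 1 is [-3, 1], so an eigenvector is (-1, -3).
General solution: K_1e^(4t)(1,2) + K_2e^(5t)(-1,-3).

x(t) = K_1e^(4t) - K_2e^(5t), z(t) = 2K_1e^(4t) - 3K_2e^(5t)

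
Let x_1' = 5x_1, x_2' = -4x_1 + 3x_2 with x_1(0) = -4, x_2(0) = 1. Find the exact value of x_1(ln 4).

-4096

A = [[5,0],[-4,3]]; eigenvalues λ = 3, 5.
Eigenvectors: (0,-1) for λ=3, (-1,2) for λ=5.
From the initial condition, c_1 = 7, c_2 = 4.
x_1(ln 4) = (7)(4^3)(0) + (4)(4^5)(-1) = -4096.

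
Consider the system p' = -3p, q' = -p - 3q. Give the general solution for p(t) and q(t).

Coefficient matrix A = [[-3, 0], [-1, -3]].
Characteristic polynomial det(A - λI) = λ^2 + 6λ + 9 = 0.
Single eigenvalue λ = -3 with algebraic multiplicity 2.
Eigenvector v = (0,1); generalized eigenvector w with (A-λI)w=v is (-1,0).
General solution: e^(-3t)[c_1·v + c_2·(t·v + w)].

p(t) = -c_2e^(-3t), q(t) = c_1e^(-3t) + c_2te^(-3t)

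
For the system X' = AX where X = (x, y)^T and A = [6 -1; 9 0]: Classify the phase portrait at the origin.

unstable improper node

A = [[6,-1],[9,0]]; det(A-λI) = λ^2 - 6λ + 9.
repeated λ = 3 with a single eigenvector.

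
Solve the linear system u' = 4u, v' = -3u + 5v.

Coefficient matrix A = [[4, 0], [-3, 5]].
Characteristic polynomial det(A - λI) = λ^2 - 9λ + 20 = 0.
Eigenvalues λ = 5, 4.
For λ=5: (A-λI) row 1 is [-1, 0], so an eigenvector is (0, 1).
For λ=4: (A-λI) row 2 is [-3, 1], so an eigenvector is (1, 3).
General solution: K_1e^(5t)(0,1) + K_2e^(4t)(1,3).

u(t) = K_2e^(4t), v(t) = K_1e^(5t) + 3K_2e^(4t)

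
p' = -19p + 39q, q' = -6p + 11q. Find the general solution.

Coefficient matrix A = [[-19, 39], [-6, 11]].
Characteristic polynomial det(A - λI) = λ^2 + 8λ + 25 = 0.
Eigenvalues λ = -4 ± 3i (complex conjugate pair).
For λ=-4+3i: an eigenvector is (-3,-1) - i(2,1) = (-3 - 2i, -1 - i).
A real fundamental pair from Re and Im of e^((-4+3i)t)v: X_1 = e^(-4t)(cos(3t)·(-3,-1) + sin(3t)·(2,1)), X_2 = e^(-4t)(sin(3t)·(-3,-1) - cos(3t)·(2,1)).
General solution: K_1X_1 + K_2X_2.

p(t) = 2K_1e^(-4t)sin(3t) - 3K_1e^(-4t)cos(3t) - 3K_2e^(-4t)sin(3t) - 2K_2e^(-4t)cos(3t), q(t) = K_1e^(-4t)sin(3t) - K_1e^(-4t)cos(3t) - K_2e^(-4t)sin(3t) - K_2e^(-4t)cos(3t)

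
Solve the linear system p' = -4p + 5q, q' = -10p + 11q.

Coefficient matrix A = [[-4, 5], [-10, 11]].
Characteristic polynomial det(A - λI) = λ^2 - 7λ + 6 = 0.
Eigenvalues λ = 6, 1.
For λ=6: (A-λI) row 1 is [-10, 5], so an eigenvector is (1, 2).
For λ=1: (A-λI) row 1 is [-5, 5], so an eigenvector is (1, 1).
General solution: K_1e^(6t)(1,2) + K_2e^(t)(1,1).

p(t) = K_1e^(6t) + K_2e^(t), q(t) = 2K_1e^(6t) + K_2e^(t)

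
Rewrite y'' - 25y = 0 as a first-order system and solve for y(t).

Let x_1 = y, x_2 = y'. Then x_1' = x_2 and x_2' = 25x_1.
A = [[0,1],[25,0]]; det(A-λI) = λ^2 - 25.
Eigenvalues λ = 5, -5 with eigenvectors (1,5), (1,-5).

y(t) = c_1e^(5t) + c_2e^(-5t)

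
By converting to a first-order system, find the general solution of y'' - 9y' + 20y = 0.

Let x_1 = y, x_2 = y'. Then x_1' = x_2 and x_2' = -20x_1 + 9x_2.
A = [[0,1],[-20,9]]; det(A-λI) = λ^2 - 9λ + 20.
Eigenvalues λ = 5, 4 with eigenvectors (1,5), (1,4).

y(t) = c_1e^(5t) + c_2e^(4t)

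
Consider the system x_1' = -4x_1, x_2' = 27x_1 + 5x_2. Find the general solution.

Coefficient matrix A = [[-4, 0], [27, 5]].
Characteristic polynomial det(A - λI) = λ^2 - λ - 20 = 0.
Eigenvalues λ = 5, -4.
For λ=5: (A-λI) row 1 is [-9, 0], so an eigenvector is (0, 1).
For λ=-4: (A-λI) row 2 is [27, 9], so an eigenvector is (1, -3).
General solution: c_1e^(5t)(0,1) + c_2e^(-4t)(1,-3).

x_1(t) = c_2e^(-4t), x_2(t) = c_1e^(5t) - 3c_2e^(-4t)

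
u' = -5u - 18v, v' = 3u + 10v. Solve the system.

Coefficient matrix A = [[-5, -18], [3, 10]].
Characteristic polynomial det(A - λI) = λ^2 - 5λ + 4 = 0.
Eigenvalues λ = 4, 1.
For λ=4: (A-λI) row 1 is [-9, -18], so an eigenvector is (-2, 1).
For λ=1: (A-λI) row 1 is [-6, -18], so an eigenvector is (-3, 1).
General solution: c_1e^(4t)(-2,1) + c_2e^(t)(-3,1).

u(t) = -2c_1e^(4t) - 3c_2e^(t), v(t) = c_1e^(4t) + c_2e^(t)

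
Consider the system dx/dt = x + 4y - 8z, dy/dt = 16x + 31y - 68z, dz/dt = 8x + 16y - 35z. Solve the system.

x(t) = C_1e^(t) - 2C_2e^(-t), y(t) = 4C_1e^(t) + C_2e^(-t) + 2C_3e^(-3t), z(t) = 2C_1e^(t) + C_3e^(-3t)

Coefficient matrix A = [[1, 4, -8], [16, 31, -68], [8, 16, -35]].
det(A - λI) = 0 gives eigenvalues λ = 1, -1, -3.
For λ=1: eigenvector (1,4,2).
For λ=-1: eigenvector (-2,1,0).
For λ=-3: eigenvector (0,2,1).
General solution: C_1e^(t)(1,4,2) + C_2e^(-t)(-2,1,0) + C_3e^(-3t)(0,2,1).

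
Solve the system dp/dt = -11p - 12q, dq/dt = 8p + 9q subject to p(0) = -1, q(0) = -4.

p(t) = 14e^(t) - 15e^(-3t), q(t) = -14e^(t) + 10e^(-3t)

Coefficient matrix A = [[-11, -12], [8, 9]].
Characteristic polynomial det(A - λI) = λ^2 + 2λ - 3 = 0.
Eigenvalues λ = 1, -3.
For λ=1: (A-λI) row 1 is [-12, -12], so an eigenvector is (1, -1).
For λ=-3: (A-λI) row 1 is [-8, -12], so an eigenvector is (3, -2).
General solution: C_1e^(t)(1,-1) + C_2e^(-3t)(3,-2).
Applying p(0)=-1, q(0)=-4 gives C_1=14, C_2=-5.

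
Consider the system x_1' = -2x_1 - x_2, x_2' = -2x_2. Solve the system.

x_1(t) = c_1e^(-2t) + c_2te^(-2t) - 3c_2e^(-2t), x_2(t) = -c_2e^(-2t)

Coefficient matrix A = [[-2, -1], [0, -2]].
Characteristic polynomial det(A - λI) = λ^2 + 4λ + 4 = 0.
Single eigenvalue λ = -2 with algebraic multiplicity 2.
Eigenvector v = (1,0); generalized eigenvector w with (A-λI)w=v is (-3,-1).
General solution: e^(-2t)[c_1·v + c_2·(t·v + w)].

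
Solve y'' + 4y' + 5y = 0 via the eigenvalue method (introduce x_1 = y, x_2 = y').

y(t) = C_1e^(-2t)cos(t) + C_2e^(-2t)sin(t)

Let x_1 = y, x_2 = y'. Then x_1' = x_2 and x_2' = -5x_1 - 4x_2.
A = [[0,1],[-5,-4]]; det(A-λI) = λ^2 + 4λ + 5.
Eigenvalues λ = -2 ± i.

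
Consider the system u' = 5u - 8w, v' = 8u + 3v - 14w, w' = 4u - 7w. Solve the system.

u(t) = 2C_1e^(t) - C_3e^(-3t), v(t) = -C_1e^(t) + C_2e^(3t) - C_3e^(-3t), w(t) = C_1e^(t) - C_3e^(-3t)

Coefficient matrix A = [[5, 0, -8], [8, 3, -14], [4, 0, -7]].
det(A - λI) = 0 gives eigenvalues λ = 1, 3, -3.
For λ=1: eigenvector (2,-1,1).
For λ=3: eigenvector (0,1,0).
For λ=-3: eigenvector (-1,-1,-1).
General solution: C_1e^(t)(2,-1,1) + C_2e^(3t)(0,1,0) + C_3e^(-3t)(-1,-1,-1).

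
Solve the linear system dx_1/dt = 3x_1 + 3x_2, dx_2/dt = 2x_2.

Coefficient matrix A = [[3, 3], [0, 2]].
Characteristic polynomial det(A - λI) = λ^2 - 5λ + 6 = 0.
Eigenvalues λ = 2, 3.
For λ=2: (A-λI) row 1 is [1, 3], so an eigenvector is (-3, 1).
For λ=3: (A-λI) row 1 is [0, 3], so an eigenvector is (-1, 0).
General solution: c_1e^(2t)(-3,1) + c_2e^(3t)(-1,0).

x_1(t) = -3c_1e^(2t) - c_2e^(3t), x_2(t) = c_1e^(2t)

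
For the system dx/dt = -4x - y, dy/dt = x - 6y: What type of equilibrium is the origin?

stable improper node

A = [[-4,-1],[1,-6]]; det(A-λI) = λ^2 + 10λ + 25.
repeated λ = -5 with a single eigenvector.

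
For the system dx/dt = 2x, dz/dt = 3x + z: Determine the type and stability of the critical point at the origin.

A = [[2,0],[3,1]]; det(A-λI) = λ^2 - 3λ + 2.
λ = 1, 2: both positive.

unstable node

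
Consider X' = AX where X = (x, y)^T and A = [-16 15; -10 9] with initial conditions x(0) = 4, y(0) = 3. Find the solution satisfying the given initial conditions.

x(t) = e^(-t) + 3e^(-6t), y(t) = e^(-t) + 2e^(-6t)

Coefficient matrix A = [[-16, 15], [-10, 9]].
Characteristic polynomial det(A - λI) = λ^2 + 7λ + 6 = 0.
Eigenvalues λ = -1, -6.
For λ=-1: (A-λI) row 1 is [-15, 15], so an eigenvector is (-1, -1).
For λ=-6: (A-λI) row 1 is [-10, 15], so an eigenvector is (-3, -2).
General solution: K_1e^(-t)(-1,-1) + K_2e^(-6t)(-3,-2).
Applying x(0)=4, y(0)=3 gives K_1=-1, K_2=-1.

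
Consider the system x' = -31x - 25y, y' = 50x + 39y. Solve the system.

Coefficient matrix A = [[-31, -25], [50, 39]].
Characteristic polynomial det(A - λI) = λ^2 - 8λ + 41 = 0.
Eigenvalues λ = 4 ± 5i (complex conjugate pair).
For λ=4+5i: an eigenvector is (1,-1) - i(-2,3) = (1 + 2i, -1 - 3i).
A real fundamental pair from Re and Im of e^((4+5i)t)v: X_1 = e^(4t)(cos(5t)·(1,-1) + sin(5t)·(-2,3)), X_2 = e^(4t)(sin(5t)·(1,-1) - cos(5t)·(-2,3)).
General solution: K_1X_1 + K_2X_2.

x(t) = -2K_1e^(4t)sin(5t) + K_1e^(4t)cos(5t) + K_2e^(4t)sin(5t) + 2K_2e^(4t)cos(5t), y(t) = 3K_1e^(4t)sin(5t) - K_1e^(4t)cos(5t) - K_2e^(4t)sin(5t) - 3K_2e^(4t)cos(5t)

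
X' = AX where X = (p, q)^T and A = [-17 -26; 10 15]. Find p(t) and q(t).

Coefficient matrix A = [[-17, -26], [10, 15]].
Characteristic polynomial det(A - λI) = λ^2 + 2λ + 5 = 0.
Eigenvalues λ = -1 ± 2i (complex conjugate pair).
For λ=-1+2i: an eigenvector is (-2,1) - i(3,-2) = (-2 - 3i, 1 + 2i).
A real fundamental pair from Re and Im of e^((-1+2i)t)v: X_1 = e^(-t)(cos(2t)·(-2,1) + sin(2t)·(3,-2)), X_2 = e^(-t)(sin(2t)·(-2,1) - cos(2t)·(3,-2)).
General solution: c_1X_1 + c_2X_2.

p(t) = 3c_1e^(-t)sin(2t) - 2c_1e^(-t)cos(2t) - 2c_2e^(-t)sin(2t) - 3c_2e^(-t)cos(2t), q(t) = -2c_1e^(-t)sin(2t) + c_1e^(-t)cos(2t) + c_2e^(-t)sin(2t) + 2c_2e^(-t)cos(2t)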